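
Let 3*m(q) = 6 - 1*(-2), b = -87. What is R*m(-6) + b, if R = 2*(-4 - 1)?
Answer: -341/3 ≈ -113.67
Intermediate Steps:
m(q) = 8/3 (m(q) = (6 - 1*(-2))/3 = (6 + 2)/3 = (⅓)*8 = 8/3)
R = -10 (R = 2*(-5) = -10)
R*m(-6) + b = -10*8/3 - 87 = -80/3 - 87 = -341/3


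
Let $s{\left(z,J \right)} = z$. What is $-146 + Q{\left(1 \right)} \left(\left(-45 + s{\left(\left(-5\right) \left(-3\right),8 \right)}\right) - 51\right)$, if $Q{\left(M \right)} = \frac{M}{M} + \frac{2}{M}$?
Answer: $-389$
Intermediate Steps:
$Q{\left(M \right)} = 1 + \frac{2}{M}$
$-146 + Q{\left(1 \right)} \left(\left(-45 + s{\left(\left(-5\right) \left(-3\right),8 \right)}\right) - 51\right) = -146 + \frac{2 + 1}{1} \left(\left(-45 - -15\right) - 51\right) = -146 + 1 \cdot 3 \left(\left(-45 + 15\right) - 51\right) = -146 + 3 \left(-30 - 51\right) = -146 + 3 \left(-81\right) = -146 - 243 = -389$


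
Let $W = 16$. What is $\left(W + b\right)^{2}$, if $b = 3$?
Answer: $361$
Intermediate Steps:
$\left(W + b\right)^{2} = \left(16 + 3\right)^{2} = 19^{2} = 361$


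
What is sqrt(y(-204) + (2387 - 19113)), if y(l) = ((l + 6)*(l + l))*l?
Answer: I*sqrt(16496662) ≈ 4061.6*I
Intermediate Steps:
y(l) = 2*l**2*(6 + l) (y(l) = ((6 + l)*(2*l))*l = (2*l*(6 + l))*l = 2*l**2*(6 + l))
sqrt(y(-204) + (2387 - 19113)) = sqrt(2*(-204)**2*(6 - 204) + (2387 - 19113)) = sqrt(2*41616*(-198) - 16726) = sqrt(-16479936 - 16726) = sqrt(-16496662) = I*sqrt(16496662)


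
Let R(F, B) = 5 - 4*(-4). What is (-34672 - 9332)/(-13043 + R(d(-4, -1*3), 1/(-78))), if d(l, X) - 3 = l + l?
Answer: 22002/6511 ≈ 3.3792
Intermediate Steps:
d(l, X) = 3 + 2*l (d(l, X) = 3 + (l + l) = 3 + 2*l)
R(F, B) = 21 (R(F, B) = 5 + 16 = 21)
(-34672 - 9332)/(-13043 + R(d(-4, -1*3), 1/(-78))) = (-34672 - 9332)/(-13043 + 21) = -44004/(-13022) = -44004*(-1/13022) = 22002/6511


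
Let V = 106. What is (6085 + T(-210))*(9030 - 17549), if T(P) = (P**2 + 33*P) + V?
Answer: -369392359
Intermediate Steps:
T(P) = 106 + P**2 + 33*P (T(P) = (P**2 + 33*P) + 106 = 106 + P**2 + 33*P)
(6085 + T(-210))*(9030 - 17549) = (6085 + (106 + (-210)**2 + 33*(-210)))*(9030 - 17549) = (6085 + (106 + 44100 - 6930))*(-8519) = (6085 + 37276)*(-8519) = 43361*(-8519) = -369392359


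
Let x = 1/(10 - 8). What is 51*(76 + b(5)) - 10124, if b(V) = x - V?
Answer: -12955/2 ≈ -6477.5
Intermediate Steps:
x = 1/2 ≈ 0.50000
b(V) = 1/2 - V
51*(76 + b(5)) - 10124 = 51*(76 + (1/2 - 1*5)) - 10124 = 51*(76 + (1/2 - 5)) - 10124 = 51*(76 - 9/2) - 10124 = 51*(143/2) - 10124 = 7293/2 - 10124 = -12955/2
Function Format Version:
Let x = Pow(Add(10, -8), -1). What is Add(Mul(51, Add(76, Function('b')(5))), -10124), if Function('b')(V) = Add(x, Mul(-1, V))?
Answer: Rational(-12955, 2) ≈ -6477.5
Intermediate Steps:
x = Rational(1, 2) (x = Pow(2, -1) = Rational(1, 2) ≈ 0.50000)
Function('b')(V) = Add(Rational(1, 2), Mul(-1, V))
Add(Mul(51, Add(76, Function('b')(5))), -10124) = Add(Mul(51, Add(76, Add(Rational(1, 2), Mul(-1, 5)))), -10124) = Add(Mul(51, Add(76, Add(Rational(1, 2), -5))), -10124) = Add(Mul(51, Add(76, Rational(-9, 2))), -10124) = Add(Mul(51, Rational(143, 2)), -10124) = Add(Rational(7293, 2), -10124) = Rational(-12955, 2)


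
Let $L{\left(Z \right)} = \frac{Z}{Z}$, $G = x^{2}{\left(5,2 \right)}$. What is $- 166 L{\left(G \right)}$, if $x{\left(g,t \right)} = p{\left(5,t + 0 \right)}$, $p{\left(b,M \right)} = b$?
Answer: $-166$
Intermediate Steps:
$x{\left(g,t \right)} = 5$
$G = 25$ ($G = 5^{2} = 25$)
$L{\left(Z \right)} = 1$
$- 166 L{\left(G \right)} = \left(-166\right) 1 = -166$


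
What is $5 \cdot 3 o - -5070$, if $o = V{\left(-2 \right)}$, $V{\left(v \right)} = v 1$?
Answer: $5040$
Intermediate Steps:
$V{\left(v \right)} = v$
$o = -2$
$5 \cdot 3 o - -5070 = 5 \cdot 3 \left(-2\right) - -5070 = 15 \left(-2\right) + 5070 = -30 + 5070 = 5040$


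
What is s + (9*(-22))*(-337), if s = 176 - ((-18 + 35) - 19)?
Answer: 66904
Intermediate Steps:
s = 178 (s = 176 - (17 - 19) = 176 - 1*(-2) = 176 + 2 = 178)
s + (9*(-22))*(-337) = 178 + (9*(-22))*(-337) = 178 - 198*(-337) = 178 + 66726 = 66904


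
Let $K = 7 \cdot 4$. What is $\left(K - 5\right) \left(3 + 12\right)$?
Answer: $345$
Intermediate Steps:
$K = 28$
$\left(K - 5\right) \left(3 + 12\right) = \left(28 - 5\right) \left(3 + 12\right) = 23 \cdot 15 = 345$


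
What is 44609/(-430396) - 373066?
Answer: -160566158745/430396 ≈ -3.7307e+5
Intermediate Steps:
44609/(-430396) - 373066 = 44609*(-1/430396) - 373066 = -44609/430396 - 373066 = -160566158745/430396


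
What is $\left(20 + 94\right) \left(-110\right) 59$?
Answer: $-739860$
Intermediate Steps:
$\left(20 + 94\right) \left(-110\right) 59 = 114 \left(-110\right) 59 = \left(-12540\right) 59 = -739860$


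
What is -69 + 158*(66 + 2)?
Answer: 10675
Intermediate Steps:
-69 + 158*(66 + 2) = -69 + 158*68 = -69 + 10744 = 10675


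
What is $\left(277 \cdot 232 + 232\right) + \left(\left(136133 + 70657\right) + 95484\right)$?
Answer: $366770$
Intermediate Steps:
$\left(277 \cdot 232 + 232\right) + \left(\left(136133 + 70657\right) + 95484\right) = \left(64264 + 232\right) + \left(206790 + 95484\right) = 64496 + 302274 = 366770$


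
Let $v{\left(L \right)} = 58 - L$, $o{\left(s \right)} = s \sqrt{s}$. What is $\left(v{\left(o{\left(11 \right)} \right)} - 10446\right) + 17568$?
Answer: $7180 - 11 \sqrt{11} \approx 7143.5$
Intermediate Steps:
$o{\left(s \right)} = s^{\frac{3}{2}}$
$\left(v{\left(o{\left(11 \right)} \right)} - 10446\right) + 17568 = \left(\left(58 - 11^{\frac{3}{2}}\right) - 10446\right) + 17568 = \left(\left(58 - 11 \sqrt{11}\right) - 10446\right) + 17568 = \left(-10388 - 11 \sqrt{11}\right) + 17568 = 7180 - 11 \sqrt{11}$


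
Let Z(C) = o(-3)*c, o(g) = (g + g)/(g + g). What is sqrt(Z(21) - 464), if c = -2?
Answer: I*sqrt(466) ≈ 21.587*I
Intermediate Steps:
o(g) = 1 (o(g) = (2*g)/((2*g)) = (2*g)*(1/(2*g)) = 1)
Z(C) = -2 (Z(C) = 1*(-2) = -2)
sqrt(Z(21) - 464) = sqrt(-2 - 464) = sqrt(-466) = I*sqrt(466)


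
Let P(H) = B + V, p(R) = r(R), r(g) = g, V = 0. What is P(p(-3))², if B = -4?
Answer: 16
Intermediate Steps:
p(R) = R
P(H) = -4 (P(H) = -4 + 0 = -4)
P(p(-3))² = (-4)² = 16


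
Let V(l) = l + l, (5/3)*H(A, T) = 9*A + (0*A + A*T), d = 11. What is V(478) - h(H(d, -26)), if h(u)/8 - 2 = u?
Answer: 9188/5 ≈ 1837.6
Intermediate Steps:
H(A, T) = 27*A/5 + 3*A*T/5 (H(A, T) = 3*(9*A + (0*A + A*T))/5 = 3*(9*A + (0 + A*T))/5 = 3*(9*A + A*T)/5 = 27*A/5 + 3*A*T/5)
V(l) = 2*l
h(u) = 16 + 8*u
V(478) - h(H(d, -26)) = 2*478 - (16 + 8*((⅗)*11*(9 - 26))) = 956 - (16 + 8*((⅗)*11*(-17))) = 956 - (16 + 8*(-561/5)) = 956 - (16 - 4488/5) = 956 - 1*(-4408/5) = 956 + 4408/5 = 9188/5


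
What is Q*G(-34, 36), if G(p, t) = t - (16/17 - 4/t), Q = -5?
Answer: -26905/153 ≈ -175.85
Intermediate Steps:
G(p, t) = -16/17 + t + 4/t (G(p, t) = t - (16*(1/17) - 4/t) = t - (16/17 - 4/t) = t + (-16/17 + 4/t) = -16/17 + t + 4/t)
Q*G(-34, 36) = -5*(-16/17 + 36 + 4/36) = -5*(-16/17 + 36 + 4*(1/36)) = -5*(-16/17 + 36 + ⅑) = -5*5381/153 = -26905/153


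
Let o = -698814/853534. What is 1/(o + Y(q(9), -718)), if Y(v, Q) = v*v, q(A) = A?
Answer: 426767/34218720 ≈ 0.012472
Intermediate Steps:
Y(v, Q) = v²
o = -349407/426767 (o = -698814*1/853534 = -349407/426767 ≈ -0.81873)
1/(o + Y(q(9), -718)) = 1/(-349407/426767 + 9²) = 1/(-349407/426767 + 81) = 1/(34218720/426767) = 426767/34218720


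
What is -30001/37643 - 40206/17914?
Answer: -1025456186/337168351 ≈ -3.0414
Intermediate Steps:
-30001/37643 - 40206/17914 = -30001*1/37643 - 40206*1/17914 = -30001/37643 - 20103/8957 = -1025456186/337168351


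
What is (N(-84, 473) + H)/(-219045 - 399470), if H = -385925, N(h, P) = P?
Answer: 385452/618515 ≈ 0.62319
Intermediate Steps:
(N(-84, 473) + H)/(-219045 - 399470) = (473 - 385925)/(-219045 - 399470) = -385452/(-618515) = -385452*(-1/618515) = 385452/618515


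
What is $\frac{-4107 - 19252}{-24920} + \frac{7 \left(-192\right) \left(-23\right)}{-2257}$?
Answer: $- \frac{102515111}{8034920} \approx -12.759$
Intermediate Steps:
$\frac{-4107 - 19252}{-24920} + \frac{7 \left(-192\right) \left(-23\right)}{-2257} = \left(-23359\right) \left(- \frac{1}{24920}\right) + \left(-1344\right) \left(-23\right) \left(- \frac{1}{2257}\right) = \frac{3337}{3560} + 30912 \left(- \frac{1}{2257}\right) = \frac{3337}{3560} - \frac{30912}{2257} = - \frac{102515111}{8034920}$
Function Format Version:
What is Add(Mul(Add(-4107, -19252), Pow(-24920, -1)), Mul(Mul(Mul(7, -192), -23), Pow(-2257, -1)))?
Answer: Rational(-102515111, 8034920) ≈ -12.759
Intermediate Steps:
Add(Mul(Add(-4107, -19252), Pow(-24920, -1)), Mul(Mul(Mul(7, -192), -23), Pow(-2257, -1))) = Add(Mul(-23359, Rational(-1, 24920)), Mul(Mul(-1344, -23), Rational(-1, 2257))) = Add(Rational(3337, 3560), Mul(30912, Rational(-1, 2257))) = Add(Rational(3337, 3560), Rational(-30912, 2257)) = Rational(-102515111, 8034920)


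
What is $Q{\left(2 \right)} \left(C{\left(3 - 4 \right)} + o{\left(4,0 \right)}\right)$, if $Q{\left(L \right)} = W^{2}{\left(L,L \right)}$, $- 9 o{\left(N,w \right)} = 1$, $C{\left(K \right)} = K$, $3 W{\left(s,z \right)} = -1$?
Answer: $- \frac{10}{81} \approx -0.12346$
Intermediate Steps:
$W{\left(s,z \right)} = - \frac{1}{3}$ ($W{\left(s,z \right)} = \frac{1}{3} \left(-1\right) = - \frac{1}{3}$)
$o{\left(N,w \right)} = - \frac{1}{9}$ ($o{\left(N,w \right)} = \left(- \frac{1}{9}\right) 1 = - \frac{1}{9}$)
$Q{\left(L \right)} = \frac{1}{9}$ ($Q{\left(L \right)} = \left(- \frac{1}{3}\right)^{2} = \frac{1}{9}$)
$Q{\left(2 \right)} \left(C{\left(3 - 4 \right)} + o{\left(4,0 \right)}\right) = \frac{\left(3 - 4\right) - \frac{1}{9}}{9} = \frac{-1 - \frac{1}{9}}{9} = \frac{1}{9} \left(- \frac{10}{9}\right) = - \frac{10}{81}$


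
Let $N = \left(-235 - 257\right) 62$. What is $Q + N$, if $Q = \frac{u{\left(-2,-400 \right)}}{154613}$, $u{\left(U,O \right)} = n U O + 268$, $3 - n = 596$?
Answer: $- \frac{4716789084}{154613} \approx -30507.0$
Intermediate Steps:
$n = -593$ ($n = 3 - 596 = -593$)
$N = -30504$ ($N = \left(-492\right) 62 = -30504$)
$u{\left(U,O \right)} = 268 - 593 O U$ ($u{\left(U,O \right)} = - 593 U O + 268 = - 593 O U + 268 = 268 - 593 O U$)
$Q = - \frac{474132}{154613}$ ($Q = \frac{268 - \left(-237200\right) \left(-2\right)}{154613} = \left(268 - 474400\right) \frac{1}{154613} = \left(-474132\right) \frac{1}{154613} = - \frac{474132}{154613} \approx -3.0666$)
$Q + N = - \frac{474132}{154613} - 30504 = - \frac{4716789084}{154613}$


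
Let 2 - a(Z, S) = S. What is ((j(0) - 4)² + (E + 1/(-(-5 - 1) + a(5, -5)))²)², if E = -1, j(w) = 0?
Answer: 8111104/28561 ≈ 283.99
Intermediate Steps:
a(Z, S) = 2 - S
((j(0) - 4)² + (E + 1/(-(-5 - 1) + a(5, -5)))²)² = ((0 - 4)² + (-1 + 1/(-(-5 - 1) + (2 - 1*(-5))))²)² = ((-4)² + (-1 + 1/(-1*(-6) + (2 + 5)))²)² = (16 + (-1 + 1/(6 + 7))²)² = (16 + (-1 + 1/13)²)² = (16 + (-12/13)²)² = (16 + 144/169)² = (2848/169)² = 8111104/28561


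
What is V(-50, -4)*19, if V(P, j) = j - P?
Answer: 874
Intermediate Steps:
V(-50, -4)*19 = (-4 - 1*(-50))*19 = (-4 + 50)*19 = 46*19 = 874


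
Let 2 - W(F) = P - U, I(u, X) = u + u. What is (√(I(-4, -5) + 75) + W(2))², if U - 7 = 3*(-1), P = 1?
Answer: (5 + √67)² ≈ 173.85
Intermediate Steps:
I(u, X) = 2*u
U = 4 (U = 7 + 3*(-1) = 7 - 3 = 4)
W(F) = 5 (W(F) = 2 - (1 - 1*4) = 2 - (1 - 4) = 2 - 1*(-3) = 2 + 3 = 5)
(√(I(-4, -5) + 75) + W(2))² = (√(2*(-4) + 75) + 5)² = (√(-8 + 75) + 5)² = (√67 + 5)² = (5 + √67)²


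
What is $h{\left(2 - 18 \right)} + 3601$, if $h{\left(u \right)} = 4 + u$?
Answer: $3589$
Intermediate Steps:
$h{\left(2 - 18 \right)} + 3601 = \left(4 + \left(2 - 18\right)\right) + 3601 = \left(4 - 16\right) + 3601 = -12 + 3601 = 3589$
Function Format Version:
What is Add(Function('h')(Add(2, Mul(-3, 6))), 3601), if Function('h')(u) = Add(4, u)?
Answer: 3589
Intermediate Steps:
Add(Function('h')(Add(2, Mul(-3, 6))), 3601) = Add(Add(4, Add(2, Mul(-3, 6))), 3601) = Add(Add(4, Add(2, -18)), 3601) = Add(Add(4, -16), 3601) = Add(-12, 3601) = 3589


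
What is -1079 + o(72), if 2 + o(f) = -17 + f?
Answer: -1026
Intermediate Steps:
o(f) = -19 + f (o(f) = -2 + (-17 + f) = -19 + f)
-1079 + o(72) = -1079 + (-19 + 72) = -1079 + 53 = -1026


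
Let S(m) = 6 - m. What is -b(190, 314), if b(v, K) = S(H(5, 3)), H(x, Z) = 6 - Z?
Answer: -3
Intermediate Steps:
b(v, K) = 3 (b(v, K) = 6 - (6 - 1*3) = 6 - (6 - 3) = 6 - 1*3 = 6 - 3 = 3)
-b(190, 314) = -1*3 = -3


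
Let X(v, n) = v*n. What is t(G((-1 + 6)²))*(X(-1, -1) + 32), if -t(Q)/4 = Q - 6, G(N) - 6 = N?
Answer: -3300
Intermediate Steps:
G(N) = 6 + N
X(v, n) = n*v
t(Q) = 24 - 4*Q (t(Q) = -4*(Q - 6) = -4*(-6 + Q) = 24 - 4*Q)
t(G((-1 + 6)²))*(X(-1, -1) + 32) = (24 - 4*(6 + (-1 + 6)²))*(-1*(-1) + 32) = (24 - 4*(6 + 5²))*(1 + 32) = (24 - 4*(6 + 25))*33 = (24 - 4*31)*33 = (24 - 124)*33 = -100*33 = -3300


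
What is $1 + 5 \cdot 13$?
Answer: $66$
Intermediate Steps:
$1 + 5 \cdot 13 = 1 + 65 = 66$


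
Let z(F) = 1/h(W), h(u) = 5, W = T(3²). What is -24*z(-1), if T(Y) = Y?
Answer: -24/5 ≈ -4.8000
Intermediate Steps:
W = 9 (W = 3² = 9)
z(F) = ⅕ (z(F) = 1/5 = ⅕)
-24*z(-1) = -24*⅕ = -24/5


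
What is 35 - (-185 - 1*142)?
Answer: 362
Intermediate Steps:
35 - (-185 - 1*142) = 35 - (-185 - 142) = 35 - 1*(-327) = 35 + 327 = 362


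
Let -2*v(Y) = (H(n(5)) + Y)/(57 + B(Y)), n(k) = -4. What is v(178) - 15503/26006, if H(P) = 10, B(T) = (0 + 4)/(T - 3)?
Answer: -582503137/259513874 ≈ -2.2446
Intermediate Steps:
B(T) = 4/(-3 + T)
v(Y) = -(10 + Y)/(2*(57 + 4/(-3 + Y)))
v(178) - 15503/26006 = -(-3 + 178)*(10 + 178)/(-334 + 114*178) - 15503/26006 = -1*175*188/(-334 + 20292) - 15503*1/26006 = -1*175*188/19958 - 15503/26006 = -1*1/19958*175*188 - 15503/26006 = -16450/9979 - 15503/26006 = -582503137/259513874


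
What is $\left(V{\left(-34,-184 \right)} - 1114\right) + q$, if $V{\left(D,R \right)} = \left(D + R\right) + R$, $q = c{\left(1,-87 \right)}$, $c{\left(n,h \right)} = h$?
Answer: $-1603$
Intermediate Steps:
$q = -87$
$V{\left(D,R \right)} = D + 2 R$
$\left(V{\left(-34,-184 \right)} - 1114\right) + q = \left(\left(-34 + 2 \left(-184\right)\right) - 1114\right) - 87 = \left(\left(-34 - 368\right) - 1114\right) - 87 = \left(-402 - 1114\right) - 87 = -1516 - 87 = -1603$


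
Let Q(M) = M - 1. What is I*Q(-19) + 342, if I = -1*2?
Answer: 382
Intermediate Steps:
I = -2
Q(M) = -1 + M
I*Q(-19) + 342 = -2*(-1 - 19) + 342 = -2*(-20) + 342 = 40 + 342 = 382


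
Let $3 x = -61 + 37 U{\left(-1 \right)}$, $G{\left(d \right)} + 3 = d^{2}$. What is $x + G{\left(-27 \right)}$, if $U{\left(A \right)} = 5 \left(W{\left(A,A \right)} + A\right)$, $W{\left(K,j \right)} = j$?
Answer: $\frac{1747}{3} \approx 582.33$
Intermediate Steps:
$G{\left(d \right)} = -3 + d^{2}$
$U{\left(A \right)} = 10 A$ ($U{\left(A \right)} = 5 \left(A + A\right) = 5 \cdot 2 A = 10 A$)
$x = - \frac{431}{3}$ ($x = \frac{-61 + 37 \cdot 10 \left(-1\right)}{3} = \frac{-61 + 37 \left(-10\right)}{3} = \frac{-61 - 370}{3} = \frac{1}{3} \left(-431\right) = - \frac{431}{3} \approx -143.67$)
$x + G{\left(-27 \right)} = - \frac{431}{3} - \left(3 - \left(-27\right)^{2}\right) = - \frac{431}{3} + \left(-3 + 729\right) = - \frac{431}{3} + 726 = \frac{1747}{3}$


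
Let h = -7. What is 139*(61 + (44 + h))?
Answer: 13622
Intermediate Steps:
139*(61 + (44 + h)) = 139*(61 + (44 - 7)) = 139*(61 + 37) = 139*98 = 13622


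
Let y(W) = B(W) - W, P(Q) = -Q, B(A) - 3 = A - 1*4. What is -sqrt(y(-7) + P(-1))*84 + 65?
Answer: 65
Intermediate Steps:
B(A) = -1 + A (B(A) = 3 + (A - 1*4) = 3 + (A - 4) = 3 + (-4 + A) = -1 + A)
y(W) = -1 (y(W) = (-1 + W) - W = -1)
-sqrt(y(-7) + P(-1))*84 + 65 = -sqrt(-1 - 1*(-1))*84 + 65 = -sqrt(-1 + 1)*84 + 65 = -sqrt(0)*84 + 65 = -1*0*84 + 65 = 0*84 + 65 = 0 + 65 = 65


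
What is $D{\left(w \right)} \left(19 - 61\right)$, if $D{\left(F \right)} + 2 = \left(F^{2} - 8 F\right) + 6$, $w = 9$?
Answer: $-546$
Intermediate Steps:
$D{\left(F \right)} = 4 + F^{2} - 8 F$ ($D{\left(F \right)} = -2 + \left(\left(F^{2} - 8 F\right) + 6\right) = -2 + \left(6 + F^{2} - 8 F\right) = 4 + F^{2} - 8 F$)
$D{\left(w \right)} \left(19 - 61\right) = \left(4 + 9^{2} - 72\right) \left(19 - 61\right) = \left(4 + 81 - 72\right) \left(-42\right) = 13 \left(-42\right) = -546$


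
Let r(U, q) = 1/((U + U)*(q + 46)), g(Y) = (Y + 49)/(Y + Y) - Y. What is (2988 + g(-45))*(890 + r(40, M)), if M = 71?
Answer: 1136958119683/421200 ≈ 2.6993e+6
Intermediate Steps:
g(Y) = -Y + (49 + Y)/(2*Y) (g(Y) = (49 + Y)/((2*Y)) - Y = (49 + Y)*(1/(2*Y)) - Y = (49 + Y)/(2*Y) - Y = -Y + (49 + Y)/(2*Y))
r(U, q) = 1/(2*U*(46 + q)) (r(U, q) = 1/((2*U)*(46 + q)) = 1/(2*U*(46 + q)))
(2988 + g(-45))*(890 + r(40, M)) = (2988 + (½ - 1*(-45) + (49/2)/(-45)))*(890 + (½)/(40*(46 + 71))) = (2988 + (½ + 45 + (49/2)*(-1/45)))*(890 + (½)*(1/40)/117) = (2988 + (½ + 45 - 49/90))*(890 + (½)*(1/40)*(1/117)) = (2988 + 2023/45)*(890 + 1/9360) = (136483/45)*(8330401/9360) = 1136958119683/421200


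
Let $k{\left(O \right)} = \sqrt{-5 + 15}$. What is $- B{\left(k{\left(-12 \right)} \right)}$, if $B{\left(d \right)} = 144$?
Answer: $-144$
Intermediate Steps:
$k{\left(O \right)} = \sqrt{10}$
$- B{\left(k{\left(-12 \right)} \right)} = \left(-1\right) 144 = -144$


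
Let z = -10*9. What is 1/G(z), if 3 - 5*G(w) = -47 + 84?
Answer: -5/34 ≈ -0.14706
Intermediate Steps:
z = -90
G(w) = -34/5 (G(w) = 3/5 - (-47 + 84)/5 = 3/5 - 1/5*37 = 3/5 - 37/5 = -34/5)
1/G(z) = 1/(-34/5) = -5/34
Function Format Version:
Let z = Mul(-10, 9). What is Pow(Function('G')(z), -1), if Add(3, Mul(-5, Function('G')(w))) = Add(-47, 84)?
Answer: Rational(-5, 34) ≈ -0.14706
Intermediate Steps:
z = -90
Function('G')(w) = Rational(-34, 5) (Function('G')(w) = Add(Rational(3, 5), Mul(Rational(-1, 5), Add(-47, 84))) = Add(Rational(3, 5), Mul(Rational(-1, 5), 37)) = Add(Rational(3, 5), Rational(-37, 5)) = Rational(-34, 5))
Pow(Function('G')(z), -1) = Pow(Rational(-34, 5), -1) = Rational(-5, 34)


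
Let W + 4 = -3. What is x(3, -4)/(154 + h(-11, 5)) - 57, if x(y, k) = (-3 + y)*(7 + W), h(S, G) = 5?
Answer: -57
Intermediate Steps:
W = -7 (W = -4 - 3 = -7)
x(y, k) = 0 (x(y, k) = (-3 + y)*(7 - 7) = (-3 + y)*0 = 0)
x(3, -4)/(154 + h(-11, 5)) - 57 = 0/(154 + 5) - 57 = 0/159 - 57 = (1/159)*0 - 57 = 0 - 57 = -57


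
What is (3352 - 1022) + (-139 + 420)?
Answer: 2611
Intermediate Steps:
(3352 - 1022) + (-139 + 420) = 2330 + 281 = 2611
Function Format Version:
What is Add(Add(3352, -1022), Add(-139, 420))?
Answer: 2611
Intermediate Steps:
Add(Add(3352, -1022), Add(-139, 420)) = Add(2330, 281) = 2611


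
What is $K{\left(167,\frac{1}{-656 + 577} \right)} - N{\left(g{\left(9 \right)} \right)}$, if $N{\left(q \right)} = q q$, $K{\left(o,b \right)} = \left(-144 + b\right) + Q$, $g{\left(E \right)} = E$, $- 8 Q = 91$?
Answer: $- \frac{149397}{632} \approx -236.39$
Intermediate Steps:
$Q = - \frac{91}{8}$ ($Q = \left(- \frac{1}{8}\right) 91 = - \frac{91}{8} \approx -11.375$)
$K{\left(o,b \right)} = - \frac{1243}{8} + b$ ($K{\left(o,b \right)} = \left(-144 + b\right) - \frac{91}{8} = - \frac{1243}{8} + b$)
$N{\left(q \right)} = q^{2}$
$K{\left(167,\frac{1}{-656 + 577} \right)} - N{\left(g{\left(9 \right)} \right)} = \left(- \frac{1243}{8} + \frac{1}{-656 + 577}\right) - 9^{2} = \left(- \frac{1243}{8} + \frac{1}{-79}\right) - 81 = \left(- \frac{1243}{8} - \frac{1}{79}\right) - 81 = - \frac{98205}{632} - 81 = - \frac{149397}{632}$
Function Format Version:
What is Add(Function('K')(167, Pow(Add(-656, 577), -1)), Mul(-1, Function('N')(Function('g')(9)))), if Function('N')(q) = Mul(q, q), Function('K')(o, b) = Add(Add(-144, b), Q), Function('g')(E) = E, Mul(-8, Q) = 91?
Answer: Rational(-149397, 632) ≈ -236.39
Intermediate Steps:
Q = Rational(-91, 8) (Q = Mul(Rational(-1, 8), 91) = Rational(-91, 8) ≈ -11.375)
Function('K')(o, b) = Add(Rational(-1243, 8), b) (Function('K')(o, b) = Add(Add(-144, b), Rational(-91, 8)) = Add(Rational(-1243, 8), b))
Function('N')(q) = Pow(q, 2)
Add(Function('K')(167, Pow(Add(-656, 577), -1)), Mul(-1, Function('N')(Function('g')(9)))) = Add(Add(Rational(-1243, 8), Pow(Add(-656, 577), -1)), Mul(-1, Pow(9, 2))) = Add(Add(Rational(-1243, 8), Pow(-79, -1)), Mul(-1, 81)) = Add(Add(Rational(-1243, 8), Rational(-1, 79)), -81) = Add(Rational(-98205, 632), -81) = Rational(-149397, 632)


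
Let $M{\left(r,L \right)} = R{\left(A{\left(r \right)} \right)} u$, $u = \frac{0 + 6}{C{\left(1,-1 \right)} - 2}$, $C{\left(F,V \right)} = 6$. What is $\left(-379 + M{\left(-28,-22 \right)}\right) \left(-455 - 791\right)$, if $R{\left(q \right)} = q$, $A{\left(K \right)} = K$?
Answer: $524566$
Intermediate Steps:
$u = \frac{3}{2}$ ($u = \frac{0 + 6}{6 - 2} = \frac{6}{4} = 6 \cdot \frac{1}{4} = \frac{3}{2} \approx 1.5$)
$M{\left(r,L \right)} = \frac{3 r}{2}$ ($M{\left(r,L \right)} = r \frac{3}{2} = \frac{3 r}{2}$)
$\left(-379 + M{\left(-28,-22 \right)}\right) \left(-455 - 791\right) = \left(-379 + \frac{3}{2} \left(-28\right)\right) \left(-455 - 791\right) = \left(-379 - 42\right) \left(-455 - 791\right) = \left(-421\right) \left(-1246\right) = 524566$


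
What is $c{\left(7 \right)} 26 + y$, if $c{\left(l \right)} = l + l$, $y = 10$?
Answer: $374$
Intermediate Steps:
$c{\left(l \right)} = 2 l$
$c{\left(7 \right)} 26 + y = 2 \cdot 7 \cdot 26 + 10 = 14 \cdot 26 + 10 = 364 + 10 = 374$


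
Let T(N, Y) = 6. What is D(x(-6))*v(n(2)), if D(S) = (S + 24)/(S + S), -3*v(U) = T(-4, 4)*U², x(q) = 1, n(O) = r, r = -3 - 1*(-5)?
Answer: -100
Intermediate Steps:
r = 2 (r = -3 + 5 = 2)
n(O) = 2
v(U) = -2*U²
D(S) = (24 + S)/(2*S) (D(S) = (24 + S)/((2*S)) = (24 + S)*(1/(2*S)) = (24 + S)/(2*S))
D(x(-6))*v(n(2)) = ((½)*(24 + 1)/1)*(-2*2²) = ((½)*1*25)*(-2*4) = (25/2)*(-8) = -100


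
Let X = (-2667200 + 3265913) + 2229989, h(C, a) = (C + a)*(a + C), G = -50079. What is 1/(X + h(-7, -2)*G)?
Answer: -1/1227697 ≈ -8.1453e-7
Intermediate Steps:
h(C, a) = (C + a)**2 (h(C, a) = (C + a)*(C + a) = (C + a)**2)
X = 2828702 (X = 598713 + 2229989 = 2828702)
1/(X + h(-7, -2)*G) = 1/(2828702 + (-7 - 2)**2*(-50079)) = 1/(2828702 + (-9)**2*(-50079)) = 1/(2828702 + 81*(-50079)) = 1/(2828702 - 4056399) = 1/(-1227697) = -1/1227697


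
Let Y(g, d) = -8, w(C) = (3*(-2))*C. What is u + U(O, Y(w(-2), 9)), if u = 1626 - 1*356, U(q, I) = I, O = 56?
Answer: 1262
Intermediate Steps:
w(C) = -6*C
u = 1270 (u = 1626 - 356 = 1270)
u + U(O, Y(w(-2), 9)) = 1270 - 8 = 1262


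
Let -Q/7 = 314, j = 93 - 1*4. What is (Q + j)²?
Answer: 4447881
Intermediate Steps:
j = 89 (j = 93 - 4 = 89)
Q = -2198 (Q = -7*314 = -2198)
(Q + j)² = (-2198 + 89)² = (-2109)² = 4447881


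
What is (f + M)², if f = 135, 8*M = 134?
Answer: 368449/16 ≈ 23028.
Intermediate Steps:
M = 67/4 (M = (⅛)*134 = 67/4 ≈ 16.750)
(f + M)² = (135 + 67/4)² = (607/4)² = 368449/16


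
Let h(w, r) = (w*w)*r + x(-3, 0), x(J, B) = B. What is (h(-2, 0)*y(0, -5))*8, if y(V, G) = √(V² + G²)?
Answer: 0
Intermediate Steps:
h(w, r) = r*w² (h(w, r) = (w*w)*r + 0 = w²*r + 0 = r*w² + 0 = r*w²)
y(V, G) = √(G² + V²)
(h(-2, 0)*y(0, -5))*8 = ((0*(-2)²)*√((-5)² + 0²))*8 = ((0*4)*√(25 + 0))*8 = (0*√25)*8 = (0*5)*8 = 0*8 = 0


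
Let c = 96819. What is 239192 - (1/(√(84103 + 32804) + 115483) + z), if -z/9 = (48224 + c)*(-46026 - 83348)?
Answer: -2252257189399823836055/13336206382 + √116907/13336206382 ≈ -1.6888e+11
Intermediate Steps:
z = 168883137738 (z = -9*(48224 + 96819)*(-46026 - 83348) = -1305387*(-129374) = -9*(-18764793082) = 168883137738)
239192 - (1/(√(84103 + 32804) + 115483) + z) = 239192 - (1/(√(84103 + 32804) + 115483) + 168883137738) = 239192 - (1/(√116907 + 115483) + 168883137738) = 239192 - (1/(115483 + √116907) + 168883137738) = 239192 - (168883137738 + 1/(115483 + √116907)) = 239192 + (-168883137738 - 1/(115483 + √116907)) = -168882898546 - 1/(115483 + √116907)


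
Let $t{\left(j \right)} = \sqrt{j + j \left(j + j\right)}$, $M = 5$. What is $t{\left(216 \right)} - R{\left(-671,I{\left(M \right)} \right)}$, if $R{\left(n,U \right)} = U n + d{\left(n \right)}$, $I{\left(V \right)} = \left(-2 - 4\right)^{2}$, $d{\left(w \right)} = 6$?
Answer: $24150 + 6 \sqrt{2598} \approx 24456.0$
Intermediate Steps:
$I{\left(V \right)} = 36$ ($I{\left(V \right)} = \left(-6\right)^{2} = 36$)
$R{\left(n,U \right)} = 6 + U n$ ($R{\left(n,U \right)} = U n + 6 = 6 + U n$)
$t{\left(j \right)} = \sqrt{j + 2 j^{2}}$ ($t{\left(j \right)} = \sqrt{j + j 2 j} = \sqrt{j + 2 j^{2}}$)
$t{\left(216 \right)} - R{\left(-671,I{\left(M \right)} \right)} = \sqrt{216 \left(1 + 2 \cdot 216\right)} - \left(6 + 36 \left(-671\right)\right) = \sqrt{216 \left(1 + 432\right)} - \left(6 - 24156\right) = \sqrt{216 \cdot 433} - -24150 = \sqrt{93528} + 24150 = 6 \sqrt{2598} + 24150 = 24150 + 6 \sqrt{2598}$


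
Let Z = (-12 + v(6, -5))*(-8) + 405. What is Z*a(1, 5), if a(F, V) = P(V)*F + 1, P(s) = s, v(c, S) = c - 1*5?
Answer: 2958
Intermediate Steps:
v(c, S) = -5 + c (v(c, S) = c - 5 = -5 + c)
Z = 493 (Z = (-12 + (-5 + 6))*(-8) + 405 = (-12 + 1)*(-8) + 405 = -11*(-8) + 405 = 88 + 405 = 493)
a(F, V) = 1 + F*V (a(F, V) = V*F + 1 = F*V + 1 = 1 + F*V)
Z*a(1, 5) = 493*(1 + 1*5) = 493*(1 + 5) = 493*6 = 2958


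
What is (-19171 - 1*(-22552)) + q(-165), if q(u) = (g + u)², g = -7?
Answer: 32965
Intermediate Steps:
q(u) = (-7 + u)²
(-19171 - 1*(-22552)) + q(-165) = (-19171 - 1*(-22552)) + (-7 - 165)² = (-19171 + 22552) + (-172)² = 3381 + 29584 = 32965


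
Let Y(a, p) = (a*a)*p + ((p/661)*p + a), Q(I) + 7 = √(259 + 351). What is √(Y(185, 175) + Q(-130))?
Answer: √(2616981729438 + 436921*√610)/661 ≈ 2447.4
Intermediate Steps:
Q(I) = -7 + √610 (Q(I) = -7 + √(259 + 351) = -7 + √610)
Y(a, p) = a + p²/661 + p*a² (Y(a, p) = a²*p + ((p*(1/661))*p + a) = p*a² + ((p/661)*p + a) = p*a² + (p²/661 + a) = p*a² + (a + p²/661) = a + p²/661 + p*a²)
√(Y(185, 175) + Q(-130)) = √((185 + (1/661)*175² + 175*185²) + (-7 + √610)) = √((185 + (1/661)*30625 + 175*34225) + (-7 + √610)) = √((185 + 30625/661 + 5989375) + (-7 + √610)) = √(3959129785/661 + (-7 + √610)) = √(3959125158/661 + √610)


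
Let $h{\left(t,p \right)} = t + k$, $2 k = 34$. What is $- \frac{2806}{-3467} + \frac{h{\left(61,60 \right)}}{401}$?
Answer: $\frac{1395632}{1390267} \approx 1.0039$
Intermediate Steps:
$k = 17$ ($k = \frac{1}{2} \cdot 34 = 17$)
$h{\left(t,p \right)} = 17 + t$ ($h{\left(t,p \right)} = t + 17 = 17 + t$)
$- \frac{2806}{-3467} + \frac{h{\left(61,60 \right)}}{401} = - \frac{2806}{-3467} + \frac{17 + 61}{401} = \left(-2806\right) \left(- \frac{1}{3467}\right) + 78 \cdot \frac{1}{401} = \frac{2806}{3467} + \frac{78}{401} = \frac{1395632}{1390267}$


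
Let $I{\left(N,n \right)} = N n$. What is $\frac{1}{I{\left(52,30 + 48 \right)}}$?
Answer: $\frac{1}{4056} \approx 0.00024655$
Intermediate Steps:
$\frac{1}{I{\left(52,30 + 48 \right)}} = \frac{1}{52 \left(30 + 48\right)} = \frac{1}{52 \cdot 78} = \frac{1}{4056}$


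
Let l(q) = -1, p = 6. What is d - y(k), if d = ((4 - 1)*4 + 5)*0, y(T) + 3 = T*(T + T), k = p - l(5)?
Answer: -95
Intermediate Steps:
k = 7 (k = 6 - 1*(-1) = 6 + 1 = 7)
y(T) = -3 + 2*T**2 (y(T) = -3 + T*(T + T) = -3 + T*(2*T) = -3 + 2*T**2)
d = 0 (d = (3*4 + 5)*0 = (12 + 5)*0 = 17*0 = 0)
d - y(k) = 0 - (-3 + 2*7**2) = 0 - (-3 + 2*49) = 0 - (-3 + 98) = 0 - 1*95 = 0 - 95 = -95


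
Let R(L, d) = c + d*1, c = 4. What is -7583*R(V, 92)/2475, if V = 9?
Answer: -242656/825 ≈ -294.13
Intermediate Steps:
R(L, d) = 4 + d (R(L, d) = 4 + d*1 = 4 + d)
-7583*R(V, 92)/2475 = -7583/(2475/(4 + 92)) = -7583/(2475/96) = -7583/(2475*(1/96)) = -7583/825/32 = -7583*32/825 = -242656/825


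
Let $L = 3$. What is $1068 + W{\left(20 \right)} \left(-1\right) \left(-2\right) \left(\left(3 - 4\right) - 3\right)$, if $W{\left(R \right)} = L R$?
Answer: $588$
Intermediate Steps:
$W{\left(R \right)} = 3 R$
$1068 + W{\left(20 \right)} \left(-1\right) \left(-2\right) \left(\left(3 - 4\right) - 3\right) = 1068 + 3 \cdot 20 \left(-1\right) \left(-2\right) \left(\left(3 - 4\right) - 3\right) = 1068 + 60 \cdot 2 \left(-1 - 3\right) = 1068 + 60 \cdot 2 \left(-4\right) = 1068 + 60 \left(-8\right) = 1068 - 480 = 588$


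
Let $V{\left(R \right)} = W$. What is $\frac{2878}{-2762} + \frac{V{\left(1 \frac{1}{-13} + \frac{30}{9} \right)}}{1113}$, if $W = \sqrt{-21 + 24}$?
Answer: $- \frac{1439}{1381} + \frac{\sqrt{3}}{1113} \approx -1.0404$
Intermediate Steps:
$W = \sqrt{3} \approx 1.732$
$V{\left(R \right)} = \sqrt{3}$
$\frac{2878}{-2762} + \frac{V{\left(1 \frac{1}{-13} + \frac{30}{9} \right)}}{1113} = \frac{2878}{-2762} + \frac{\sqrt{3}}{1113} = 2878 \left(- \frac{1}{2762}\right) + \sqrt{3} \cdot \frac{1}{1113} = - \frac{1439}{1381} + \frac{\sqrt{3}}{1113}$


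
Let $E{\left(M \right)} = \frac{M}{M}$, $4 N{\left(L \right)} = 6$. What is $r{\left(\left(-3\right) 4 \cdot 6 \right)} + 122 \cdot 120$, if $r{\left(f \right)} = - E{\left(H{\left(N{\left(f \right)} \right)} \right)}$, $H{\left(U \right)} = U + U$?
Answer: $14639$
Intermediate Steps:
$N{\left(L \right)} = \frac{3}{2}$ ($N{\left(L \right)} = \frac{1}{4} \cdot 6 = \frac{3}{2}$)
$H{\left(U \right)} = 2 U$
$E{\left(M \right)} = 1$
$r{\left(f \right)} = -1$ ($r{\left(f \right)} = \left(-1\right) 1 = -1$)
$r{\left(\left(-3\right) 4 \cdot 6 \right)} + 122 \cdot 120 = -1 + 122 \cdot 120 = -1 + 14640 = 14639$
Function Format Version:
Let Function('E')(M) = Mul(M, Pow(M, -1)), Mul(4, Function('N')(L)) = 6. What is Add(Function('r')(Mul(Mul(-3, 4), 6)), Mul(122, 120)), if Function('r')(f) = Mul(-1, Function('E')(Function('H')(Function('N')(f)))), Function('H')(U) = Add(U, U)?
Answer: 14639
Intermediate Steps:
Function('N')(L) = Rational(3, 2) (Function('N')(L) = Mul(Rational(1, 4), 6) = Rational(3, 2))
Function('H')(U) = Mul(2, U)
Function('E')(M) = 1
Function('r')(f) = -1 (Function('r')(f) = Mul(-1, 1) = -1)
Add(Function('r')(Mul(Mul(-3, 4), 6)), Mul(122, 120)) = Add(-1, Mul(122, 120)) = Add(-1, 14640) = 14639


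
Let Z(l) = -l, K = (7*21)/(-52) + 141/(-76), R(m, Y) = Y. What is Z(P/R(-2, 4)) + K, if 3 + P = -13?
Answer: -337/494 ≈ -0.68219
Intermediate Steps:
P = -16 (P = -3 - 13 = -16)
K = -2313/494 (K = 147*(-1/52) + 141*(-1/76) = -147/52 - 141/76 = -2313/494 ≈ -4.6822)
Z(P/R(-2, 4)) + K = -(-16)/4 - 2313/494 = -1*(-4) - 2313/494 = 4 - 2313/494 = -337/494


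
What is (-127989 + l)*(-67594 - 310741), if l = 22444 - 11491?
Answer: 44278815060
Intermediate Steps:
l = 10953
(-127989 + l)*(-67594 - 310741) = (-127989 + 10953)*(-67594 - 310741) = -117036*(-378335) = 44278815060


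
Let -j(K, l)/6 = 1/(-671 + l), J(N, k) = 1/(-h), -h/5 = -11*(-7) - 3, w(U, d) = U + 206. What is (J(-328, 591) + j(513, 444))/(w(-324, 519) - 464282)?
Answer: -2447/39004956000 ≈ -6.2736e-8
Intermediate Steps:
w(U, d) = 206 + U
h = -370 (h = -5*(-11*(-7) - 3) = -5*(77 - 3) = -5*74 = -370)
J(N, k) = 1/370 (J(N, k) = 1/(-1*(-370)) = 1/370)
j(K, l) = -6/(-671 + l)
(J(-328, 591) + j(513, 444))/(w(-324, 519) - 464282) = (1/370 - 6/(-671 + 444))/((206 - 324) - 464282) = (1/370 - 6/(-227))/(-118 - 464282) = (1/370 - 6*(-1/227))/(-464400) = (1/370 + 6/227)*(-1/464400) = (2447/83990)*(-1/464400) = -2447/39004956000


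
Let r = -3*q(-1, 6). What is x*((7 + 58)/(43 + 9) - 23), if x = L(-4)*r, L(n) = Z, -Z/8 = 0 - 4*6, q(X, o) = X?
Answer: -12528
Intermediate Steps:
Z = 192 (Z = -8*(0 - 4*6) = -8*(0 - 24) = -8*(-24) = 192)
L(n) = 192
r = 3 (r = -3*(-1) = 3)
x = 576 (x = 192*3 = 576)
x*((7 + 58)/(43 + 9) - 23) = 576*((7 + 58)/(43 + 9) - 23) = 576*(65/52 - 23) = 576*(65*(1/52) - 23) = 576*(5/4 - 23) = 576*(-87/4) = -12528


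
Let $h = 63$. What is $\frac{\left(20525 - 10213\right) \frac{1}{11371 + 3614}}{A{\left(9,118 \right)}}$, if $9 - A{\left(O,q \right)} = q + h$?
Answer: $- \frac{2578}{644355} \approx -0.0040009$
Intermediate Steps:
$A{\left(O,q \right)} = -54 - q$ ($A{\left(O,q \right)} = 9 - \left(q + 63\right) = 9 - \left(63 + q\right) = -54 - q$)
$\frac{\left(20525 - 10213\right) \frac{1}{11371 + 3614}}{A{\left(9,118 \right)}} = \frac{\left(20525 - 10213\right) \frac{1}{11371 + 3614}}{-54 - 118} = \frac{10312 \cdot \frac{1}{14985}}{-54 - 118} = \frac{10312 \cdot \frac{1}{14985}}{-172} = \frac{10312}{14985} \left(- \frac{1}{172}\right) = - \frac{2578}{644355}$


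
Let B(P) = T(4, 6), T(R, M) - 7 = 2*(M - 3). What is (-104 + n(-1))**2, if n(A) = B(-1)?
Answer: 8281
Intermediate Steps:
T(R, M) = 1 + 2*M (T(R, M) = 7 + 2*(M - 3) = 7 + 2*(-3 + M) = 7 + (-6 + 2*M) = 1 + 2*M)
B(P) = 13 (B(P) = 1 + 2*6 = 1 + 12 = 13)
n(A) = 13
(-104 + n(-1))**2 = (-104 + 13)**2 = (-91)**2 = 8281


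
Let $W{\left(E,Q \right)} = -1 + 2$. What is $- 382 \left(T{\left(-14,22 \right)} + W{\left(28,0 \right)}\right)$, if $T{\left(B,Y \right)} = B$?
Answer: $4966$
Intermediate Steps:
$W{\left(E,Q \right)} = 1$
$- 382 \left(T{\left(-14,22 \right)} + W{\left(28,0 \right)}\right) = - 382 \left(-14 + 1\right) = \left(-382\right) \left(-13\right) = 4966$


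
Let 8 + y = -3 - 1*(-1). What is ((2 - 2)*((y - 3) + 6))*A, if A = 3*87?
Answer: 0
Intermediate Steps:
y = -10 (y = -8 + (-3 - 1*(-1)) = -8 + (-3 + 1) = -8 - 2 = -10)
A = 261
((2 - 2)*((y - 3) + 6))*A = ((2 - 2)*((-10 - 3) + 6))*261 = (0*(-13 + 6))*261 = (0*(-7))*261 = 0*261 = 0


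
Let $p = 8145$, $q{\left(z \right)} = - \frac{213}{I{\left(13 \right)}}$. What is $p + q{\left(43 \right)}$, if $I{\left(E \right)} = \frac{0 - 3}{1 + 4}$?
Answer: $8500$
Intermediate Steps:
$I{\left(E \right)} = - \frac{3}{5}$
$q{\left(z \right)} = 355$ ($q{\left(z \right)} = - \frac{213}{- \frac{3}{5}} = \left(-213\right) \left(- \frac{5}{3}\right) = 355$)
$p + q{\left(43 \right)} = 8145 + 355 = 8500$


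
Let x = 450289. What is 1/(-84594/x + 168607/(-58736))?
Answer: -26448174704/80890590607 ≈ -0.32696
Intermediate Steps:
1/(-84594/x + 168607/(-58736)) = 1/(-84594/450289 + 168607/(-58736)) = 1/(-84594*1/450289 + 168607*(-1/58736)) = 1/(-84594/450289 - 168607/58736) = 1/(-80890590607/26448174704) = -26448174704/80890590607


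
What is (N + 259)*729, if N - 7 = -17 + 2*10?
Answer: 196101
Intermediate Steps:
N = 10 (N = 7 + (-17 + 2*10) = 7 + (-17 + 20) = 7 + 3 = 10)
(N + 259)*729 = (10 + 259)*729 = 269*729 = 196101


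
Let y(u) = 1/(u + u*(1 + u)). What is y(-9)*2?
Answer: 2/63 ≈ 0.031746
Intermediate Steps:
y(-9)*2 = (1/((-9)*(2 - 9)))*2 = -⅑/(-7)*2 = -⅑*(-⅐)*2 = (1/63)*2 = 2/63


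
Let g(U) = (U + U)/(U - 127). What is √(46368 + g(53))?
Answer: √63475831/37 ≈ 215.33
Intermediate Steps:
g(U) = 2*U/(-127 + U) (g(U) = (2*U)/(-127 + U) = 2*U/(-127 + U))
√(46368 + g(53)) = √(46368 + 2*53/(-127 + 53)) = √(46368 + 2*53/(-74)) = √(46368 + 2*53*(-1/74)) = √(46368 - 53/37) = √(1715563/37) = √63475831/37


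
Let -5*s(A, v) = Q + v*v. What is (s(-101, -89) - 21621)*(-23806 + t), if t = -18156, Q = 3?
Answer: 4868808898/5 ≈ 9.7376e+8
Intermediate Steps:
s(A, v) = -⅗ - v²/5 (s(A, v) = -(3 + v*v)/5 = -(3 + v²)/5 = -⅗ - v²/5)
(s(-101, -89) - 21621)*(-23806 + t) = ((-⅗ - ⅕*(-89)²) - 21621)*(-23806 - 18156) = ((-⅗ - ⅕*7921) - 21621)*(-41962) = ((-⅗ - 7921/5) - 21621)*(-41962) = (-7924/5 - 21621)*(-41962) = -116029/5*(-41962) = 4868808898/5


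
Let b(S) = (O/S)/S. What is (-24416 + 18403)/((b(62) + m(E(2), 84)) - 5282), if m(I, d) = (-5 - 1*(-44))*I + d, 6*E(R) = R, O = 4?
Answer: 5778493/4982784 ≈ 1.1597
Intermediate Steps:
E(R) = R/6
m(I, d) = d + 39*I (m(I, d) = (-5 + 44)*I + d = 39*I + d = d + 39*I)
b(S) = 4/S² (b(S) = (4/S)/S = 4/S²)
(-24416 + 18403)/((b(62) + m(E(2), 84)) - 5282) = (-24416 + 18403)/((4/62² + (84 + 39*((⅙)*2))) - 5282) = -6013/((4*(1/3844) + (84 + 39*(⅓))) - 5282) = -6013/((1/961 + (84 + 13)) - 5282) = -6013/((1/961 + 97) - 5282) = -6013/(93218/961 - 5282) = -6013/(-4982784/961) = -6013*(-961/4982784) = 5778493/4982784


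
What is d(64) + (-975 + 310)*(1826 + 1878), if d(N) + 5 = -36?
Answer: -2463201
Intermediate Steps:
d(N) = -41 (d(N) = -5 - 36 = -41)
d(64) + (-975 + 310)*(1826 + 1878) = -41 + (-975 + 310)*(1826 + 1878) = -41 - 665*3704 = -41 - 2463160 = -2463201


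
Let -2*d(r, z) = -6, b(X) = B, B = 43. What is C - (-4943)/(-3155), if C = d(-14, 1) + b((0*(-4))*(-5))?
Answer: 140187/3155 ≈ 44.433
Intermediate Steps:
b(X) = 43
d(r, z) = 3 (d(r, z) = -½*(-6) = 3)
C = 46 (C = 3 + 43 = 46)
C - (-4943)/(-3155) = 46 - (-4943)/(-3155) = 46 - (-4943)*(-1)/3155 = 46 - 1*4943/3155 = 46 - 4943/3155 = 140187/3155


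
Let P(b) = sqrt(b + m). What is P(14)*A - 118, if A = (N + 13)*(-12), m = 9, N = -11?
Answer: -118 - 24*sqrt(23) ≈ -233.10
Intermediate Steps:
P(b) = sqrt(9 + b) (P(b) = sqrt(b + 9) = sqrt(9 + b))
A = -24 (A = (-11 + 13)*(-12) = 2*(-12) = -24)
P(14)*A - 118 = sqrt(9 + 14)*(-24) - 118 = sqrt(23)*(-24) - 118 = -24*sqrt(23) - 118 = -118 - 24*sqrt(23)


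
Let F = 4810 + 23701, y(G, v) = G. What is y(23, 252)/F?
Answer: 23/28511 ≈ 0.00080671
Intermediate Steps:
F = 28511
y(23, 252)/F = 23/28511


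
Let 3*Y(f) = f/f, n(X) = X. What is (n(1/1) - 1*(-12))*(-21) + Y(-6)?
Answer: -818/3 ≈ -272.67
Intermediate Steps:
Y(f) = ⅓ (Y(f) = (f/f)/3 = (⅓)*1 = ⅓)
(n(1/1) - 1*(-12))*(-21) + Y(-6) = (1/1 - 1*(-12))*(-21) + ⅓ = (1 + 12)*(-21) + ⅓ = 13*(-21) + ⅓ = -273 + ⅓ = -818/3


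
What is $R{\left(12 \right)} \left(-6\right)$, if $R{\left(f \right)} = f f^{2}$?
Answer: $-10368$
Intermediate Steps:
$R{\left(f \right)} = f^{3}$
$R{\left(12 \right)} \left(-6\right) = 12^{3} \left(-6\right) = 1728 \left(-6\right) = -10368$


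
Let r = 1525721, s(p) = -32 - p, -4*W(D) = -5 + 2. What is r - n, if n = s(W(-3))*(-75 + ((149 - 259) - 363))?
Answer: 1507774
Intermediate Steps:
W(D) = ¾ (W(D) = -(-5 + 2)/4 = -¼*(-3) = ¾)
n = 17947 (n = (-32 - 1*¾)*(-75 + ((149 - 259) - 363)) = (-32 - ¾)*(-75 + (-110 - 363)) = -131*(-75 - 473)/4 = -131/4*(-548) = 17947)
r - n = 1525721 - 1*17947 = 1525721 - 17947 = 1507774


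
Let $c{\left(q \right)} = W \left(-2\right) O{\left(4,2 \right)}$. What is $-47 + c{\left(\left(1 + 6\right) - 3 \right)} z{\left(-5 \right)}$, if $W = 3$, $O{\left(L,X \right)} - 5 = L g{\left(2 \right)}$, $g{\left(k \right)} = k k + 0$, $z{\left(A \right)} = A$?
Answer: $583$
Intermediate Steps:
$g{\left(k \right)} = k^{2}$ ($g{\left(k \right)} = k^{2} + 0 = k^{2}$)
$O{\left(L,X \right)} = 5 + 4 L$ ($O{\left(L,X \right)} = 5 + L 2^{2} = 5 + L 4 = 5 + 4 L$)
$c{\left(q \right)} = -126$ ($c{\left(q \right)} = 3 \left(-2\right) \left(5 + 4 \cdot 4\right) = - 6 \left(5 + 16\right) = \left(-6\right) 21 = -126$)
$-47 + c{\left(\left(1 + 6\right) - 3 \right)} z{\left(-5 \right)} = -47 - -630 = -47 + 630 = 583$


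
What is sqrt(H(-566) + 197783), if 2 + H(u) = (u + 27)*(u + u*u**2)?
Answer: sqrt(97732789199) ≈ 3.1262e+5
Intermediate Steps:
H(u) = -2 + (27 + u)*(u + u**3) (H(u) = -2 + (u + 27)*(u + u*u**2) = -2 + (27 + u)*(u + u**3))
sqrt(H(-566) + 197783) = sqrt((-2 + (-566)**2 + (-566)**4 + 27*(-566) + 27*(-566)**3) + 197783) = sqrt((-2 + 320356 + 102627966736 - 15282 + 27*(-181321496)) + 197783) = sqrt((-2 + 320356 + 102627966736 - 15282 - 4895680392) + 197783) = sqrt(97732591416 + 197783) = sqrt(97732789199)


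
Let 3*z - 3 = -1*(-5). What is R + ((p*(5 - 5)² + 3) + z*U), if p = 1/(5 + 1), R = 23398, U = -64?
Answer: 69691/3 ≈ 23230.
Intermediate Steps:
p = ⅙ (p = 1/6 = ⅙ ≈ 0.16667)
z = 8/3 (z = 1 + (-1*(-5))/3 = 1 + (⅓)*5 = 1 + 5/3 = 8/3 ≈ 2.6667)
R + ((p*(5 - 5)² + 3) + z*U) = 23398 + (((5 - 5)²/6 + 3) + (8/3)*(-64)) = 23398 + (((⅙)*0² + 3) - 512/3) = 23398 + (((⅙)*0 + 3) - 512/3) = 23398 + ((0 + 3) - 512/3) = 23398 + (3 - 512/3) = 23398 - 503/3 = 69691/3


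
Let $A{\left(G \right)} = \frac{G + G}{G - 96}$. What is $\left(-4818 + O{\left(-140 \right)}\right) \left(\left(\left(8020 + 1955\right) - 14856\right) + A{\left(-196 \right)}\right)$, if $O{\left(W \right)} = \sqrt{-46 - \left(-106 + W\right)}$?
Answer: $23510190 - \frac{3562150 \sqrt{2}}{73} \approx 2.3441 \cdot 10^{7}$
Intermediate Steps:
$O{\left(W \right)} = \sqrt{60 - W}$
$A{\left(G \right)} = \frac{2 G}{-96 + G}$
$\left(-4818 + O{\left(-140 \right)}\right) \left(\left(\left(8020 + 1955\right) - 14856\right) + A{\left(-196 \right)}\right) = \left(-4818 + \sqrt{60 - -140}\right) \left(\left(\left(8020 + 1955\right) - 14856\right) + 2 \left(-196\right) \frac{1}{-96 - 196}\right) = \left(-4818 + \sqrt{60 + 140}\right) \left(\left(9975 - 14856\right) + 2 \left(-196\right) \frac{1}{-292}\right) = \left(-4818 + \sqrt{200}\right) \left(-4881 + 2 \left(-196\right) \left(- \frac{1}{292}\right)\right) = \left(-4818 + 10 \sqrt{2}\right) \left(-4881 + \frac{98}{73}\right) = \left(-4818 + 10 \sqrt{2}\right) \left(- \frac{356215}{73}\right) = 23510190 - \frac{3562150 \sqrt{2}}{73}$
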